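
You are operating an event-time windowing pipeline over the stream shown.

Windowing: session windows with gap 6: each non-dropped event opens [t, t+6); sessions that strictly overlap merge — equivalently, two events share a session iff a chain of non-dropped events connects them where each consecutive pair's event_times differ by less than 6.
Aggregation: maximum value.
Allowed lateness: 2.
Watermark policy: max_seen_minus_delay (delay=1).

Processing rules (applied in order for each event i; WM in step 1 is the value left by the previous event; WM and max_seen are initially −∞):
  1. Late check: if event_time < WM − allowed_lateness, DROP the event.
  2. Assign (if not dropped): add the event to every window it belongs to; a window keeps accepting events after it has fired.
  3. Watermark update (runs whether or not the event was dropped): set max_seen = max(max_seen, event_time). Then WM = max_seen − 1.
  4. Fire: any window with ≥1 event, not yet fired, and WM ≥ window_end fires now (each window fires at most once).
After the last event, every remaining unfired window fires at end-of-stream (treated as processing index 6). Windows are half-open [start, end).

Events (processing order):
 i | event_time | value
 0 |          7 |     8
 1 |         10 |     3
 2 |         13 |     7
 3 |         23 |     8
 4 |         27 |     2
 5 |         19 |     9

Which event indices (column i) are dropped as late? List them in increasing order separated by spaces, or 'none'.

i=0 t=7 v=8: → [7,13); WM=6
i=1 t=10 v=3: → [7,16); WM=9
i=2 t=13 v=7: → [7,19); WM=12
i=3 t=23 v=8: → [23,29); WM=22
i=4 t=27 v=2: → [23,33); WM=26
i=5 t=19 v=9: DROP (t<26-2); WM=26

5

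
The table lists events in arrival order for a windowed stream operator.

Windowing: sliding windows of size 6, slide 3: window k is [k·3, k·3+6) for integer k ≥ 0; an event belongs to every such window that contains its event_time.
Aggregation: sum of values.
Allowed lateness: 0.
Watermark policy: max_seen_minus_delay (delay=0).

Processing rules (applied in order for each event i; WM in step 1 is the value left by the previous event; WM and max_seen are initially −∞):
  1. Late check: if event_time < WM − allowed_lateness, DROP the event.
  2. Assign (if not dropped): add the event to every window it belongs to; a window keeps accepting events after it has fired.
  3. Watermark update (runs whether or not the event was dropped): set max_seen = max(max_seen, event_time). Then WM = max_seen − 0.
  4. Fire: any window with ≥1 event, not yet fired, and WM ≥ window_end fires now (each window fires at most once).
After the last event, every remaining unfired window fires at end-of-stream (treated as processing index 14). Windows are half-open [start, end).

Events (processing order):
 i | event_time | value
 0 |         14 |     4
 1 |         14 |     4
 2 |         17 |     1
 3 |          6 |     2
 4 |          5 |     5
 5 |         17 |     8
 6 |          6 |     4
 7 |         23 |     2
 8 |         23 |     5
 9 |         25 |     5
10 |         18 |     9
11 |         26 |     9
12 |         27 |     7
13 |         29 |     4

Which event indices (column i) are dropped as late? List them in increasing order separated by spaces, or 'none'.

3 4 6 10

i=0 t=14 v=4: → [12,18),[9,15); WM=14
i=1 t=14 v=4: → [12,18),[9,15); WM=14
i=2 t=17 v=1: → [15,21),[12,18); WM=17; [9,15) fires=8
i=3 t=6 v=2: DROP (t<17-0); WM=17
i=4 t=5 v=5: DROP (t<17-0); WM=17
i=5 t=17 v=8: → [15,21),[12,18); WM=17
i=6 t=6 v=4: DROP (t<17-0); WM=17
i=7 t=23 v=2: → [21,27),[18,24); WM=23; [12,18) fires=17 [15,21) fires=9
i=8 t=23 v=5: → [21,27),[18,24); WM=23
i=9 t=25 v=5: → [24,30),[21,27); WM=25; [18,24) fires=7
i=10 t=18 v=9: DROP (t<25-0); WM=25
i=11 t=26 v=9: → [24,30),[21,27); WM=26
i=12 t=27 v=7: → [27,33),[24,30); WM=27; [21,27) fires=21
i=13 t=29 v=4: → [27,33),[24,30); WM=29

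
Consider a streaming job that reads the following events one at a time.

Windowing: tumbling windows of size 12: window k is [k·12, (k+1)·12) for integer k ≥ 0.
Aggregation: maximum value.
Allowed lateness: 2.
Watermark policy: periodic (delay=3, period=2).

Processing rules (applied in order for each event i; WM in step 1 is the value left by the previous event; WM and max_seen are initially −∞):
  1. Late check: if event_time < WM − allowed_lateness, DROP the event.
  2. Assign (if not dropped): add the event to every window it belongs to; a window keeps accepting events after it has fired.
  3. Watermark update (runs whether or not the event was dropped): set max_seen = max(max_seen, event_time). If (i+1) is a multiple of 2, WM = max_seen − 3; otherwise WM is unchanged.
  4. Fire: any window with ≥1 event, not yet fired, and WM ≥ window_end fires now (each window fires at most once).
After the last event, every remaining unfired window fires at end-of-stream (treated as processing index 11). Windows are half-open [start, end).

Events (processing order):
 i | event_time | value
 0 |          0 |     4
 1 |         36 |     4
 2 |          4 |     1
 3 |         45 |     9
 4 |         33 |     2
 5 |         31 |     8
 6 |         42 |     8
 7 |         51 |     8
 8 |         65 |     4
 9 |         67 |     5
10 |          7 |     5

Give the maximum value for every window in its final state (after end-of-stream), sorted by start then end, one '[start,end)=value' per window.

i=0 t=0 v=4: → [0,12); WM=−∞
i=1 t=36 v=4: → [36,48); WM=33; [0,12) fires=4
i=2 t=4 v=1: DROP (t<33-2); WM=33
i=3 t=45 v=9: → [36,48); WM=42
i=4 t=33 v=2: DROP (t<42-2); WM=42
i=5 t=31 v=8: DROP (t<42-2); WM=42
i=6 t=42 v=8: → [36,48); WM=42
i=7 t=51 v=8: → [48,60); WM=48; [36,48) fires=9
i=8 t=65 v=4: → [60,72); WM=48
i=9 t=67 v=5: → [60,72); WM=64; [48,60) fires=8
i=10 t=7 v=5: DROP (t<64-2); WM=64

[0,12)=4 [36,48)=9 [48,60)=8 [60,72)=5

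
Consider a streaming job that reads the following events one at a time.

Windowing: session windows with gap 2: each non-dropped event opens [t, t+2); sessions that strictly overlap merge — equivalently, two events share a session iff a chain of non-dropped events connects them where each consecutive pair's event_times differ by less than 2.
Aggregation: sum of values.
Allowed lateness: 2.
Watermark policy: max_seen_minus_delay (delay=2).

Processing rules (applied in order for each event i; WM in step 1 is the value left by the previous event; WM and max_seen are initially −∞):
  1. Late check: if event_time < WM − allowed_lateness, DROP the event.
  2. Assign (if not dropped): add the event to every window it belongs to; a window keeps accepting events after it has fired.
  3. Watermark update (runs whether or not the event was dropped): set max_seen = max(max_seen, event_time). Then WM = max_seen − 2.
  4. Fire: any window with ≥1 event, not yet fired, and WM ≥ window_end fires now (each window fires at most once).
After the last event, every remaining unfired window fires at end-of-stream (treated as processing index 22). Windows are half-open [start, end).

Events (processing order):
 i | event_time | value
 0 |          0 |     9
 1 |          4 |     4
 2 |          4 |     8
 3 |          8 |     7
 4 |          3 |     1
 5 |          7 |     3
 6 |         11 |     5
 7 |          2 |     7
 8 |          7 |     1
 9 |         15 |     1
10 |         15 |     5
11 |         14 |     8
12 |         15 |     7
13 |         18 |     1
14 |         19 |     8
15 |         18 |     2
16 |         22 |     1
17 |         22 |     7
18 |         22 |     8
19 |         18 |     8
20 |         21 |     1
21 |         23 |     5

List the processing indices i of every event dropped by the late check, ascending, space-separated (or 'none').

i=0 t=0 v=9: → [0,2); WM=-2
i=1 t=4 v=4: → [4,6); WM=2
i=2 t=4 v=8: → [4,6); WM=2
i=3 t=8 v=7: → [8,10); WM=6
i=4 t=3 v=1: DROP (t<6-2); WM=6
i=5 t=7 v=3: → [7,10); WM=6
i=6 t=11 v=5: → [11,13); WM=9
i=7 t=2 v=7: DROP (t<9-2); WM=9
i=8 t=7 v=1: → [7,10); WM=9
i=9 t=15 v=1: → [15,17); WM=13
i=10 t=15 v=5: → [15,17); WM=13
i=11 t=14 v=8: → [14,17); WM=13
i=12 t=15 v=7: → [14,17); WM=13
i=13 t=18 v=1: → [18,20); WM=16
i=14 t=19 v=8: → [18,21); WM=17
i=15 t=18 v=2: → [18,21); WM=17
i=16 t=22 v=1: → [22,24); WM=20
i=17 t=22 v=7: → [22,24); WM=20
i=18 t=22 v=8: → [22,24); WM=20
i=19 t=18 v=8: → [18,21); WM=20
i=20 t=21 v=1: → [21,24); WM=20
i=21 t=23 v=5: → [21,25); WM=21

4 7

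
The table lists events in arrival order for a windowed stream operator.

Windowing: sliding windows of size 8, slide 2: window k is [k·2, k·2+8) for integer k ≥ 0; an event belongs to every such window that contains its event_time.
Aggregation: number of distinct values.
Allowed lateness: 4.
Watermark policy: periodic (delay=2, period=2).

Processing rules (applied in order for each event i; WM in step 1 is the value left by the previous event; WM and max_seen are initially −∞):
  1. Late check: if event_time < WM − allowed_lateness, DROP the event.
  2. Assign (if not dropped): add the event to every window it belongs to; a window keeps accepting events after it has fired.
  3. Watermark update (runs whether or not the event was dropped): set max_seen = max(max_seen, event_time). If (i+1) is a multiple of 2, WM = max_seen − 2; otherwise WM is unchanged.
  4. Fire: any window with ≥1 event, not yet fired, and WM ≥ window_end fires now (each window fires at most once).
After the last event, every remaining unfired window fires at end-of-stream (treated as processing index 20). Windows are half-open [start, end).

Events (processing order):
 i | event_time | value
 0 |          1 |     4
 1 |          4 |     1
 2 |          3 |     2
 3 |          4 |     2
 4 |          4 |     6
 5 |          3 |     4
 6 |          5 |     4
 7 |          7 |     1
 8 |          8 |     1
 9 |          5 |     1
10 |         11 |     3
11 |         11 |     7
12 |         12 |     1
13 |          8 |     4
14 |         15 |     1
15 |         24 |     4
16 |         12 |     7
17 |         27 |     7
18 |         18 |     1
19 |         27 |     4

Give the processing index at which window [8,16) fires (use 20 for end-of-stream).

15

i=0 t=1 v=4: → [0,8); WM=−∞
i=1 t=4 v=1: → [4,12),[2,10),[0,8); WM=2
i=2 t=3 v=2: → [2,10),[0,8); WM=2
i=3 t=4 v=2: → [4,12),[2,10),[0,8); WM=2
i=4 t=4 v=6: → [4,12),[2,10),[0,8); WM=2
i=5 t=3 v=4: → [2,10),[0,8); WM=2
i=6 t=5 v=4: → [4,12),[2,10),[0,8); WM=2
i=7 t=7 v=1: → [6,14),[4,12),[2,10),[0,8); WM=5
i=8 t=8 v=1: → [8,16),[6,14),[4,12),[2,10); WM=5
i=9 t=5 v=1: → [4,12),[2,10),[0,8); WM=6
i=10 t=11 v=3: → [10,18),[8,16),[6,14),[4,12); WM=6
i=11 t=11 v=7: → [10,18),[8,16),[6,14),[4,12); WM=9; [0,8) fires=4
i=12 t=12 v=1: → [12,20),[10,18),[8,16),[6,14); WM=9
i=13 t=8 v=4: → [8,16),[6,14),[4,12),[2,10); WM=10; [2,10) fires=4
i=14 t=15 v=1: → [14,22),[12,20),[10,18),[8,16); WM=10
i=15 t=24 v=4: → [24,32),[22,30),[20,28),[18,26); WM=22; [4,12) fires=6 [6,14) fires=4 [8,16) fires=4 [10,18) fires=3 [12,20) fires=1 [14,22) fires=1
i=16 t=12 v=7: DROP (t<22-4); WM=22
i=17 t=27 v=7: → [26,34),[24,32),[22,30),[20,28); WM=25
i=18 t=18 v=1: DROP (t<25-4); WM=25
i=19 t=27 v=4: → [26,34),[24,32),[22,30),[20,28); WM=25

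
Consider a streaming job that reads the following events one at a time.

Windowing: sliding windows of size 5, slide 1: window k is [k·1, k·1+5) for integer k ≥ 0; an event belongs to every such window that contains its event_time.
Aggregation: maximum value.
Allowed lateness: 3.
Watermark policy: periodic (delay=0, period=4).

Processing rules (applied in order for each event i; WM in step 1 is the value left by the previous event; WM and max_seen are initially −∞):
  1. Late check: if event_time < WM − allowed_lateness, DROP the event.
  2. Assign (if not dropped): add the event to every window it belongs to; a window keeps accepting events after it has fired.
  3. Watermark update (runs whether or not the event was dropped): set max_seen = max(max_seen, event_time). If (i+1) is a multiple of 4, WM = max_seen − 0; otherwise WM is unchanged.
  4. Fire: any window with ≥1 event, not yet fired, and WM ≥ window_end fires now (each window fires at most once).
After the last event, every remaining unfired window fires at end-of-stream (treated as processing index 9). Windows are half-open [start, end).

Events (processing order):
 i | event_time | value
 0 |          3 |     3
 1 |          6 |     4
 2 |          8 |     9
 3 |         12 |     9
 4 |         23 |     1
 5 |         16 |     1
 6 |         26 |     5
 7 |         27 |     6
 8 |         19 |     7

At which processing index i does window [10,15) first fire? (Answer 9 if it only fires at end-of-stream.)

i=0 t=3 v=3: → [3,8),[2,7),[1,6),[0,5); WM=−∞
i=1 t=6 v=4: → [6,11),[5,10),[4,9),[3,8),[2,7); WM=−∞
i=2 t=8 v=9: → [8,13),[7,12),[6,11),[5,10),[4,9); WM=−∞
i=3 t=12 v=9: → [12,17),[11,16),[10,15),[9,14),[8,13); WM=12; [0,5) fires=3 [1,6) fires=3 [2,7) fires=4 [3,8) fires=4 [4,9) fires=9 [5,10) fires=9 [6,11) fires=9 [7,12) fires=9
i=4 t=23 v=1: → [23,28),[22,27),[21,26),[20,25),[19,24); WM=12
i=5 t=16 v=1: → [16,21),[15,20),[14,19),[13,18),[12,17); WM=12
i=6 t=26 v=5: → [26,31),[25,30),[24,29),[23,28),[22,27); WM=12
i=7 t=27 v=6: → [27,32),[26,31),[25,30),[24,29),[23,28); WM=27; [8,13) fires=9 [9,14) fires=9 [10,15) fires=9 [11,16) fires=9 [12,17) fires=9 [13,18) fires=1 [14,19) fires=1 [15,20) fires=1 [16,21) fires=1 [19,24) fires=1 [20,25) fires=1 [21,26) fires=1 [22,27) fires=5
i=8 t=19 v=7: DROP (t<27-3); WM=27

7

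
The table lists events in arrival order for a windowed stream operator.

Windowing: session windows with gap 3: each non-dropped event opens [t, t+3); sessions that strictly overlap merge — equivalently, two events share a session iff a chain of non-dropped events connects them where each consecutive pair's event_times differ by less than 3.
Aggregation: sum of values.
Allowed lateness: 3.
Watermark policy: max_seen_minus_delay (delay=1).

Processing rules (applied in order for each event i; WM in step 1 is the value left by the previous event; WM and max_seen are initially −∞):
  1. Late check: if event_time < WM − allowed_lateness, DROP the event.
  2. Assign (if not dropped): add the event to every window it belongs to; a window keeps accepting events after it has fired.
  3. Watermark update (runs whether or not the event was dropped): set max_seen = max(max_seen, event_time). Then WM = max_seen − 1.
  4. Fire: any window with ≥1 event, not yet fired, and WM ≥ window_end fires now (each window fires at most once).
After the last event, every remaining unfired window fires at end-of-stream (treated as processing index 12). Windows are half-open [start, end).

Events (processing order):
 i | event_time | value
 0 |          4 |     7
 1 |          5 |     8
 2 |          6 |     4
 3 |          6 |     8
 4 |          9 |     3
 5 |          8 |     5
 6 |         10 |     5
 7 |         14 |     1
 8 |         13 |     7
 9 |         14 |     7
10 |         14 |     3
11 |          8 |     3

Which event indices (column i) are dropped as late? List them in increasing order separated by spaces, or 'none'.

i=0 t=4 v=7: → [4,7); WM=3
i=1 t=5 v=8: → [4,8); WM=4
i=2 t=6 v=4: → [4,9); WM=5
i=3 t=6 v=8: → [4,9); WM=5
i=4 t=9 v=3: → [9,12); WM=8
i=5 t=8 v=5: → [4,12); WM=8
i=6 t=10 v=5: → [4,13); WM=9
i=7 t=14 v=1: → [14,17); WM=13
i=8 t=13 v=7: → [13,17); WM=13
i=9 t=14 v=7: → [13,17); WM=13
i=10 t=14 v=3: → [13,17); WM=13
i=11 t=8 v=3: DROP (t<13-3); WM=13

11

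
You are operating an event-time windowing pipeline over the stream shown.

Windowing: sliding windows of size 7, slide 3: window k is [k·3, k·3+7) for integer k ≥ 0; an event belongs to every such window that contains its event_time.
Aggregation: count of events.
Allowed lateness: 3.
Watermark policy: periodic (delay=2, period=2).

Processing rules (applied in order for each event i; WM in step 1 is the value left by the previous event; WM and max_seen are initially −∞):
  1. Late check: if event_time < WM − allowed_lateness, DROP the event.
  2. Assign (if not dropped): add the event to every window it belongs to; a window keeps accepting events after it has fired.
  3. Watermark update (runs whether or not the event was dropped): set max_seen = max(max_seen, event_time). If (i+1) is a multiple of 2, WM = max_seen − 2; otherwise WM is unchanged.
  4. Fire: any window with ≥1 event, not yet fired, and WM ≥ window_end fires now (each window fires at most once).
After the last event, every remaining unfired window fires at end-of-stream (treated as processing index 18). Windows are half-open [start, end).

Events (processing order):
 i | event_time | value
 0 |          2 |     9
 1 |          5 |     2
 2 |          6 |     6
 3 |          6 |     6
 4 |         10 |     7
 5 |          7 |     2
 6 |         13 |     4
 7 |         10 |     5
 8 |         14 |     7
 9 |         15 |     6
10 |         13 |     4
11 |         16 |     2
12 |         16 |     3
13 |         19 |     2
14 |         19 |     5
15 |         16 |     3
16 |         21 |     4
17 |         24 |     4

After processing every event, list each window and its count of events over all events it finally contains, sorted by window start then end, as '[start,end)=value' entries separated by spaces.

[0,7)=4 [3,10)=4 [6,13)=5 [9,16)=6 [12,19)=7 [15,22)=7 [18,25)=4 [21,28)=2 [24,31)=1

i=0 t=2 v=9: → [0,7); WM=−∞
i=1 t=5 v=2: → [3,10),[0,7); WM=3
i=2 t=6 v=6: → [6,13),[3,10),[0,7); WM=3
i=3 t=6 v=6: → [6,13),[3,10),[0,7); WM=4
i=4 t=10 v=7: → [9,16),[6,13); WM=4
i=5 t=7 v=2: → [6,13),[3,10); WM=8; [0,7) fires=4
i=6 t=13 v=4: → [12,19),[9,16); WM=8
i=7 t=10 v=5: → [9,16),[6,13); WM=11; [3,10) fires=4
i=8 t=14 v=7: → [12,19),[9,16); WM=11
i=9 t=15 v=6: → [15,22),[12,19),[9,16); WM=13; [6,13) fires=5
i=10 t=13 v=4: → [12,19),[9,16); WM=13
i=11 t=16 v=2: → [15,22),[12,19); WM=14
i=12 t=16 v=3: → [15,22),[12,19); WM=14
i=13 t=19 v=2: → [18,25),[15,22); WM=17; [9,16) fires=6
i=14 t=19 v=5: → [18,25),[15,22); WM=17
i=15 t=16 v=3: → [15,22),[12,19); WM=17
i=16 t=21 v=4: → [21,28),[18,25),[15,22); WM=17
i=17 t=24 v=4: → [24,31),[21,28),[18,25); WM=22; [12,19) fires=7 [15,22) fires=7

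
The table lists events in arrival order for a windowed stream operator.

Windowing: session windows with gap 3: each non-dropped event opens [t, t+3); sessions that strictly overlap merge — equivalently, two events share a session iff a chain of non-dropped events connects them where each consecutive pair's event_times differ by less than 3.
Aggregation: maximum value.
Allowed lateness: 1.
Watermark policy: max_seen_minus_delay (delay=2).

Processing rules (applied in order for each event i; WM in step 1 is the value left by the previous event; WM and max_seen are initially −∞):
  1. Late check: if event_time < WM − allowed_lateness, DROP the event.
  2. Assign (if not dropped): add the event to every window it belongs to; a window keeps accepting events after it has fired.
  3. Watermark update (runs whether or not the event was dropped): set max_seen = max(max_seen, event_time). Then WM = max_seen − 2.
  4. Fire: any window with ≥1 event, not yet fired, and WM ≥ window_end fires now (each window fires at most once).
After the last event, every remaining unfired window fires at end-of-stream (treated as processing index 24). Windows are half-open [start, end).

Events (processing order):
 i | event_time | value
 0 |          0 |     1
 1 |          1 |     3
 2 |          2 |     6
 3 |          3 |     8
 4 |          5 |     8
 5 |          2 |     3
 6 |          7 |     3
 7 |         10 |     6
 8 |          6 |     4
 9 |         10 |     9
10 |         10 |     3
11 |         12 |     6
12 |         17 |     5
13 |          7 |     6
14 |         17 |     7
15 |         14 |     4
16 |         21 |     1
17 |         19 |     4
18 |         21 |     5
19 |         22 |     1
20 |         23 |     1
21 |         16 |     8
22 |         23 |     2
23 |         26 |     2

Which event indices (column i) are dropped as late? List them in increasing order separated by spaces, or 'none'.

i=0 t=0 v=1: → [0,3); WM=-2
i=1 t=1 v=3: → [0,4); WM=-1
i=2 t=2 v=6: → [0,5); WM=0
i=3 t=3 v=8: → [0,6); WM=1
i=4 t=5 v=8: → [0,8); WM=3
i=5 t=2 v=3: → [0,8); WM=3
i=6 t=7 v=3: → [0,10); WM=5
i=7 t=10 v=6: → [10,13); WM=8
i=8 t=6 v=4: DROP (t<8-1); WM=8
i=9 t=10 v=9: → [10,13); WM=8
i=10 t=10 v=3: → [10,13); WM=8
i=11 t=12 v=6: → [10,15); WM=10
i=12 t=17 v=5: → [17,20); WM=15
i=13 t=7 v=6: DROP (t<15-1); WM=15
i=14 t=17 v=7: → [17,20); WM=15
i=15 t=14 v=4: → [10,17); WM=15
i=16 t=21 v=1: → [21,24); WM=19
i=17 t=19 v=4: → [17,24); WM=19
i=18 t=21 v=5: → [17,24); WM=19
i=19 t=22 v=1: → [17,25); WM=20
i=20 t=23 v=1: → [17,26); WM=21
i=21 t=16 v=8: DROP (t<21-1); WM=21
i=22 t=23 v=2: → [17,26); WM=21
i=23 t=26 v=2: → [26,29); WM=24

8 13 21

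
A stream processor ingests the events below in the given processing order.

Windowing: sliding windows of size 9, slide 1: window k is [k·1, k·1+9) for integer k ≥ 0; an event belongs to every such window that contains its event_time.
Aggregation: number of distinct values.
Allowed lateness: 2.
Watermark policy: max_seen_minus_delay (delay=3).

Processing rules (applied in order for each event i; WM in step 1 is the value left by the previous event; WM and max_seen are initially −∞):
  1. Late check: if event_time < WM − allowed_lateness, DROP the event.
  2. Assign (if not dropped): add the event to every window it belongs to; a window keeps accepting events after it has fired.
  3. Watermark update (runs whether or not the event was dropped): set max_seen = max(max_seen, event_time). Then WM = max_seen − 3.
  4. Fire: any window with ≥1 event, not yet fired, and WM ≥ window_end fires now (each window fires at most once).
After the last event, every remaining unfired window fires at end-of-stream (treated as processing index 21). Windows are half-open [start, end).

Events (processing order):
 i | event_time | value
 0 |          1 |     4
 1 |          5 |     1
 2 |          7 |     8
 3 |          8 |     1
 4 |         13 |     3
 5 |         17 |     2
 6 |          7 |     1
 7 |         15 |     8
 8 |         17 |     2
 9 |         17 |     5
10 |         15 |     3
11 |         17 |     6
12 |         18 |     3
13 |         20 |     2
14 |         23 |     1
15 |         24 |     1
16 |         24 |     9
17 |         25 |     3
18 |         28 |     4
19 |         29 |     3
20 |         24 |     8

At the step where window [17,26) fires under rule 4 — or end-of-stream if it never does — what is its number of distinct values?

i=0 t=1 v=4: → [1,10),[0,9); WM=-2
i=1 t=5 v=1: → [5,14),[4,13),[3,12),[2,11),[1,10),[0,9); WM=2
i=2 t=7 v=8: → [7,16),[6,15),[5,14),[4,13),[3,12),[2,11),[1,10),[0,9); WM=4
i=3 t=8 v=1: → [8,17),[7,16),[6,15),[5,14),[4,13),[3,12),[2,11),[1,10),[0,9); WM=5
i=4 t=13 v=3: → [13,22),[12,21),[11,20),[10,19),[9,18),[8,17),[7,16),[6,15),[5,14); WM=10; [0,9) fires=3 [1,10) fires=3
i=5 t=17 v=2: → [17,26),[16,25),[15,24),[14,23),[13,22),[12,21),[11,20),[10,19),[9,18); WM=14; [2,11) fires=2 [3,12) fires=2 [4,13) fires=2 [5,14) fires=3
i=6 t=7 v=1: DROP (t<14-2); WM=14
i=7 t=15 v=8: → [15,24),[14,23),[13,22),[12,21),[11,20),[10,19),[9,18),[8,17),[7,16); WM=14
i=8 t=17 v=2: → [17,26),[16,25),[15,24),[14,23),[13,22),[12,21),[11,20),[10,19),[9,18); WM=14
i=9 t=17 v=5: → [17,26),[16,25),[15,24),[14,23),[13,22),[12,21),[11,20),[10,19),[9,18); WM=14
i=10 t=15 v=3: → [15,24),[14,23),[13,22),[12,21),[11,20),[10,19),[9,18),[8,17),[7,16); WM=14
i=11 t=17 v=6: → [17,26),[16,25),[15,24),[14,23),[13,22),[12,21),[11,20),[10,19),[9,18); WM=14
i=12 t=18 v=3: → [18,27),[17,26),[16,25),[15,24),[14,23),[13,22),[12,21),[11,20),[10,19); WM=15; [6,15) fires=3
i=13 t=20 v=2: → [20,29),[19,28),[18,27),[17,26),[16,25),[15,24),[14,23),[13,22),[12,21); WM=17; [7,16) fires=3 [8,17) fires=3
i=14 t=23 v=1: → [23,32),[22,31),[21,30),[20,29),[19,28),[18,27),[17,26),[16,25),[15,24); WM=20; [9,18) fires=5 [10,19) fires=5 [11,20) fires=5
i=15 t=24 v=1: → [24,33),[23,32),[22,31),[21,30),[20,29),[19,28),[18,27),[17,26),[16,25); WM=21; [12,21) fires=5
i=16 t=24 v=9: → [24,33),[23,32),[22,31),[21,30),[20,29),[19,28),[18,27),[17,26),[16,25); WM=21
i=17 t=25 v=3: → [25,34),[24,33),[23,32),[22,31),[21,30),[20,29),[19,28),[18,27),[17,26); WM=22; [13,22) fires=5
i=18 t=28 v=4: → [28,37),[27,36),[26,35),[25,34),[24,33),[23,32),[22,31),[21,30),[20,29); WM=25; [14,23) fires=5 [15,24) fires=6 [16,25) fires=6
i=19 t=29 v=3: → [29,38),[28,37),[27,36),[26,35),[25,34),[24,33),[23,32),[22,31),[21,30); WM=26; [17,26) fires=6
i=20 t=24 v=8: → [24,33),[23,32),[22,31),[21,30),[20,29),[19,28),[18,27),[17,26),[16,25); WM=26

6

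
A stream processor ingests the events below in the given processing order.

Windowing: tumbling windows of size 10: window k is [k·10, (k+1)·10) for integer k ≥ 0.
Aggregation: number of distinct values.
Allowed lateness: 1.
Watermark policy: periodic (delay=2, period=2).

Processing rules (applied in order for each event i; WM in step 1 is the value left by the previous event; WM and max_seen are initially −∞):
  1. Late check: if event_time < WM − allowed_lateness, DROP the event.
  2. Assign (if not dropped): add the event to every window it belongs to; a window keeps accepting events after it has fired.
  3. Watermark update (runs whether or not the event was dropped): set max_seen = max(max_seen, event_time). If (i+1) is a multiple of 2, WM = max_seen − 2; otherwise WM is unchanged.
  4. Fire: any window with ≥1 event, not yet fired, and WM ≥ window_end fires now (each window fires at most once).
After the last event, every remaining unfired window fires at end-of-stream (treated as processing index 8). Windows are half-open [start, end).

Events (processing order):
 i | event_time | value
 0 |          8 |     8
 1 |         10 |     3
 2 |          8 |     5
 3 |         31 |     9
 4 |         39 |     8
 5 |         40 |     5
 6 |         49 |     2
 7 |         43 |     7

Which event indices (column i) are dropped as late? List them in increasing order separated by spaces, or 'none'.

none

i=0 t=8 v=8: → [0,10); WM=−∞
i=1 t=10 v=3: → [10,20); WM=8
i=2 t=8 v=5: → [0,10); WM=8
i=3 t=31 v=9: → [30,40); WM=29; [0,10) fires=2 [10,20) fires=1
i=4 t=39 v=8: → [30,40); WM=29
i=5 t=40 v=5: → [40,50); WM=38
i=6 t=49 v=2: → [40,50); WM=38
i=7 t=43 v=7: → [40,50); WM=47; [30,40) fires=2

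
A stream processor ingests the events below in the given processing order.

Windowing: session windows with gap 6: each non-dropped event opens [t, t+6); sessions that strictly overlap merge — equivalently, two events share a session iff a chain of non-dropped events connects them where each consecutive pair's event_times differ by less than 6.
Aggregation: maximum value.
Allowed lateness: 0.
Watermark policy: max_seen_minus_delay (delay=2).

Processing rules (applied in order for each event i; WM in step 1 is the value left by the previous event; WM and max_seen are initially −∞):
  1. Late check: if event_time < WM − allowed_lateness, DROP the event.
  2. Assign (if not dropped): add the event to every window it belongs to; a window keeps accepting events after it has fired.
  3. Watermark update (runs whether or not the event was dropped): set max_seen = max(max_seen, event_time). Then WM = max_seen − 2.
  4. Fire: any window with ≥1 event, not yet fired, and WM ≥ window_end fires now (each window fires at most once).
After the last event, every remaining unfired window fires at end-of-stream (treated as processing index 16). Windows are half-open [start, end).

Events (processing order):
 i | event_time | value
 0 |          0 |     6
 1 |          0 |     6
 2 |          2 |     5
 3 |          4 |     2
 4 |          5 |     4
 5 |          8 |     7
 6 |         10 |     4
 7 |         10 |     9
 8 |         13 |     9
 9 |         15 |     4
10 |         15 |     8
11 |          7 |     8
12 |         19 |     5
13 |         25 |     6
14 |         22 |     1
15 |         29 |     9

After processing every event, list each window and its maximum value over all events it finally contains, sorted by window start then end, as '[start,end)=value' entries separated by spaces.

[0,25)=9 [25,35)=9

i=0 t=0 v=6: → [0,6); WM=-2
i=1 t=0 v=6: → [0,6); WM=-2
i=2 t=2 v=5: → [0,8); WM=0
i=3 t=4 v=2: → [0,10); WM=2
i=4 t=5 v=4: → [0,11); WM=3
i=5 t=8 v=7: → [0,14); WM=6
i=6 t=10 v=4: → [0,16); WM=8
i=7 t=10 v=9: → [0,16); WM=8
i=8 t=13 v=9: → [0,19); WM=11
i=9 t=15 v=4: → [0,21); WM=13
i=10 t=15 v=8: → [0,21); WM=13
i=11 t=7 v=8: DROP (t<13-0); WM=13
i=12 t=19 v=5: → [0,25); WM=17
i=13 t=25 v=6: → [25,31); WM=23
i=14 t=22 v=1: DROP (t<23-0); WM=23
i=15 t=29 v=9: → [25,35); WM=27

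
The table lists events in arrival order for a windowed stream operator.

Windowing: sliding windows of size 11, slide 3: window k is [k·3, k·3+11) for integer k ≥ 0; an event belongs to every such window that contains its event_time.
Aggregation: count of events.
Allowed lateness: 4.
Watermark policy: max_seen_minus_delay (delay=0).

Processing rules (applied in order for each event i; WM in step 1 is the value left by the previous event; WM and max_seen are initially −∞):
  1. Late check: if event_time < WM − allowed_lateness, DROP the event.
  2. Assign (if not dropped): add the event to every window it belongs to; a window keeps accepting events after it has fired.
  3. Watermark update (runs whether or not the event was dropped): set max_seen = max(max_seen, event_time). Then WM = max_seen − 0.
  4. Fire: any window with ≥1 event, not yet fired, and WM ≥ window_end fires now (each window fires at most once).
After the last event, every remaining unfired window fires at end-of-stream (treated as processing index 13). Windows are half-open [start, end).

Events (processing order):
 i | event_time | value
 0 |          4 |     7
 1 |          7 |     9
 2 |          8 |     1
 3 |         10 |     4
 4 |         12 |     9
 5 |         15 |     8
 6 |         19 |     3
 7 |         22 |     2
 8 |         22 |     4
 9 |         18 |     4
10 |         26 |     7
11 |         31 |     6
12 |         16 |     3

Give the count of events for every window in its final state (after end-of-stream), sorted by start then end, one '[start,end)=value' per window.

[0,11)=4 [3,14)=5 [6,17)=5 [9,20)=5 [12,23)=6 [15,26)=5 [18,29)=5 [21,32)=4 [24,35)=2 [27,38)=1 [30,41)=1

i=0 t=4 v=7: → [3,14),[0,11); WM=4
i=1 t=7 v=9: → [6,17),[3,14),[0,11); WM=7
i=2 t=8 v=1: → [6,17),[3,14),[0,11); WM=8
i=3 t=10 v=4: → [9,20),[6,17),[3,14),[0,11); WM=10
i=4 t=12 v=9: → [12,23),[9,20),[6,17),[3,14); WM=12; [0,11) fires=4
i=5 t=15 v=8: → [15,26),[12,23),[9,20),[6,17); WM=15; [3,14) fires=5
i=6 t=19 v=3: → [18,29),[15,26),[12,23),[9,20); WM=19; [6,17) fires=5
i=7 t=22 v=2: → [21,32),[18,29),[15,26),[12,23); WM=22; [9,20) fires=4
i=8 t=22 v=4: → [21,32),[18,29),[15,26),[12,23); WM=22
i=9 t=18 v=4: → [18,29),[15,26),[12,23),[9,20); WM=22
i=10 t=26 v=7: → [24,35),[21,32),[18,29); WM=26; [12,23) fires=6 [15,26) fires=5
i=11 t=31 v=6: → [30,41),[27,38),[24,35),[21,32); WM=31; [18,29) fires=5
i=12 t=16 v=3: DROP (t<31-4); WM=31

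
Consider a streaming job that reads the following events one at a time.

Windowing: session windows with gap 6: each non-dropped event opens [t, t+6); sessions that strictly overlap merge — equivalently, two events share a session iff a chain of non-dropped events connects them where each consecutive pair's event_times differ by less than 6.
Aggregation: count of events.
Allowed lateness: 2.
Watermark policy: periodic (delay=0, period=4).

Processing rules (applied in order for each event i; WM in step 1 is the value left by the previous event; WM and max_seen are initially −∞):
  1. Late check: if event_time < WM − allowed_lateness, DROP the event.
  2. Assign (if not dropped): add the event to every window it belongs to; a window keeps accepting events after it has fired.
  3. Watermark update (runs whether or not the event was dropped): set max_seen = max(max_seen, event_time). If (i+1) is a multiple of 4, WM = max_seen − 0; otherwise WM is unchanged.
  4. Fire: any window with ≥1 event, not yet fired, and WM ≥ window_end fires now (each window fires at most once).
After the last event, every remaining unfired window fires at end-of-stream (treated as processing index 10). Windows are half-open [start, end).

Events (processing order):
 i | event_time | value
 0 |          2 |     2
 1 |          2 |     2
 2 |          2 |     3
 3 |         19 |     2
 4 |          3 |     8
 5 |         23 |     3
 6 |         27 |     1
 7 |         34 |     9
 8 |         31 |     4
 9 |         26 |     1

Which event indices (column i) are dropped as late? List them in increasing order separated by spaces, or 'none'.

i=0 t=2 v=2: → [2,8); WM=−∞
i=1 t=2 v=2: → [2,8); WM=−∞
i=2 t=2 v=3: → [2,8); WM=−∞
i=3 t=19 v=2: → [19,25); WM=19
i=4 t=3 v=8: DROP (t<19-2); WM=19
i=5 t=23 v=3: → [19,29); WM=19
i=6 t=27 v=1: → [19,33); WM=19
i=7 t=34 v=9: → [34,40); WM=34
i=8 t=31 v=4: DROP (t<34-2); WM=34
i=9 t=26 v=1: DROP (t<34-2); WM=34

4 8 9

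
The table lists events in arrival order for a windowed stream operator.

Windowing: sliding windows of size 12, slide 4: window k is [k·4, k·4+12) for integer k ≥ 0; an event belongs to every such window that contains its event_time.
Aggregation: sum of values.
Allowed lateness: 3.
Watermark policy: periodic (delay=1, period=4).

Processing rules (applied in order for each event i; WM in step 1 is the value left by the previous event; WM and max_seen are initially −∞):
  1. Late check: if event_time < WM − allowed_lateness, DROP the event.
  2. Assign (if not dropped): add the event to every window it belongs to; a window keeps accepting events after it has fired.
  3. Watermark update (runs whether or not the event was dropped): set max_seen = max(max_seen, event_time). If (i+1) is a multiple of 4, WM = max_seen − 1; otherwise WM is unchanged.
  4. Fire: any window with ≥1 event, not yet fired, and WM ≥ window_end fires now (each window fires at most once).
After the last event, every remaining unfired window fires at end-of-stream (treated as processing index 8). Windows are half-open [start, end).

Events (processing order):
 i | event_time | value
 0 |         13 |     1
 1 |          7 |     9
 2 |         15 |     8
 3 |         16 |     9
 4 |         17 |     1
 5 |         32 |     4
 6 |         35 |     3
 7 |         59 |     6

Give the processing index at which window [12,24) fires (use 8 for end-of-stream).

i=0 t=13 v=1: → [12,24),[8,20),[4,16); WM=−∞
i=1 t=7 v=9: → [4,16),[0,12); WM=−∞
i=2 t=15 v=8: → [12,24),[8,20),[4,16); WM=−∞
i=3 t=16 v=9: → [16,28),[12,24),[8,20); WM=15; [0,12) fires=9
i=4 t=17 v=1: → [16,28),[12,24),[8,20); WM=15
i=5 t=32 v=4: → [32,44),[28,40),[24,36); WM=15
i=6 t=35 v=3: → [32,44),[28,40),[24,36); WM=15
i=7 t=59 v=6: → [56,68),[52,64),[48,60); WM=58; [4,16) fires=18 [8,20) fires=19 [12,24) fires=19 [16,28) fires=10 [24,36) fires=7 [28,40) fires=7 [32,44) fires=7

7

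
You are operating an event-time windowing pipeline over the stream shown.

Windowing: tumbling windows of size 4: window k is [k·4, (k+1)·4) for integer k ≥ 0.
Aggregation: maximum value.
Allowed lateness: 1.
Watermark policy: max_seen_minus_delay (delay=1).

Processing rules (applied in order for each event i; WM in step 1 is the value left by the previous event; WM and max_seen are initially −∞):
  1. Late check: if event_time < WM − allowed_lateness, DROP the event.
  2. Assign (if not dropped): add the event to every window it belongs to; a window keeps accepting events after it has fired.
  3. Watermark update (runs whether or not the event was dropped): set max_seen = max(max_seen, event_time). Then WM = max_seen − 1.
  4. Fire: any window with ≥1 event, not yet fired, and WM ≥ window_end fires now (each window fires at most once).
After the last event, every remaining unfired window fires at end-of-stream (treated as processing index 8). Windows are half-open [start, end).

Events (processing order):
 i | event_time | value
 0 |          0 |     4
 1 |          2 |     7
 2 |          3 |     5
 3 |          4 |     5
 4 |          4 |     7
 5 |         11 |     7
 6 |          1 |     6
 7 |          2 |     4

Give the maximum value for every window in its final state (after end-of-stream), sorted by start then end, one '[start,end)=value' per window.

i=0 t=0 v=4: → [0,4); WM=-1
i=1 t=2 v=7: → [0,4); WM=1
i=2 t=3 v=5: → [0,4); WM=2
i=3 t=4 v=5: → [4,8); WM=3
i=4 t=4 v=7: → [4,8); WM=3
i=5 t=11 v=7: → [8,12); WM=10; [0,4) fires=7 [4,8) fires=7
i=6 t=1 v=6: DROP (t<10-1); WM=10
i=7 t=2 v=4: DROP (t<10-1); WM=10

[0,4)=7 [4,8)=7 [8,12)=7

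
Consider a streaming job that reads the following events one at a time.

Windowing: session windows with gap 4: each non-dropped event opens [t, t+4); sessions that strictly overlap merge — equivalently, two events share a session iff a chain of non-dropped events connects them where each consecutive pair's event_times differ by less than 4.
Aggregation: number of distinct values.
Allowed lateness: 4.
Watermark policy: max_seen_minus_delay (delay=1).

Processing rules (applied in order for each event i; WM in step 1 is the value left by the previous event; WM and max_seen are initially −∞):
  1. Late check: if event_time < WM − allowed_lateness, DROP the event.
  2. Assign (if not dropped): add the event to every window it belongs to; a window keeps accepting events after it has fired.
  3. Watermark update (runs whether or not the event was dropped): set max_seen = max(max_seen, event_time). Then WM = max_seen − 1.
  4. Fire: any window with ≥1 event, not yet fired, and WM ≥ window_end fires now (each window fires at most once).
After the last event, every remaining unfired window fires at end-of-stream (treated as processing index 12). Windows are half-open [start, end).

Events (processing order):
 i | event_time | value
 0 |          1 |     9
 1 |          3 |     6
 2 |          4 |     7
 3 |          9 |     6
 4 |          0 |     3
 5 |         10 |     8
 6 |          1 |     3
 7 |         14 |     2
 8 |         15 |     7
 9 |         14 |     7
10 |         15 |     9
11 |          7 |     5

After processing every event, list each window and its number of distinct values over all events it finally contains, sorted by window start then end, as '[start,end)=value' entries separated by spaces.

i=0 t=1 v=9: → [1,5); WM=0
i=1 t=3 v=6: → [1,7); WM=2
i=2 t=4 v=7: → [1,8); WM=3
i=3 t=9 v=6: → [9,13); WM=8
i=4 t=0 v=3: DROP (t<8-4); WM=8
i=5 t=10 v=8: → [9,14); WM=9
i=6 t=1 v=3: DROP (t<9-4); WM=9
i=7 t=14 v=2: → [14,18); WM=13
i=8 t=15 v=7: → [14,19); WM=14
i=9 t=14 v=7: → [14,19); WM=14
i=10 t=15 v=9: → [14,19); WM=14
i=11 t=7 v=5: DROP (t<14-4); WM=14

[1,8)=3 [9,14)=2 [14,19)=3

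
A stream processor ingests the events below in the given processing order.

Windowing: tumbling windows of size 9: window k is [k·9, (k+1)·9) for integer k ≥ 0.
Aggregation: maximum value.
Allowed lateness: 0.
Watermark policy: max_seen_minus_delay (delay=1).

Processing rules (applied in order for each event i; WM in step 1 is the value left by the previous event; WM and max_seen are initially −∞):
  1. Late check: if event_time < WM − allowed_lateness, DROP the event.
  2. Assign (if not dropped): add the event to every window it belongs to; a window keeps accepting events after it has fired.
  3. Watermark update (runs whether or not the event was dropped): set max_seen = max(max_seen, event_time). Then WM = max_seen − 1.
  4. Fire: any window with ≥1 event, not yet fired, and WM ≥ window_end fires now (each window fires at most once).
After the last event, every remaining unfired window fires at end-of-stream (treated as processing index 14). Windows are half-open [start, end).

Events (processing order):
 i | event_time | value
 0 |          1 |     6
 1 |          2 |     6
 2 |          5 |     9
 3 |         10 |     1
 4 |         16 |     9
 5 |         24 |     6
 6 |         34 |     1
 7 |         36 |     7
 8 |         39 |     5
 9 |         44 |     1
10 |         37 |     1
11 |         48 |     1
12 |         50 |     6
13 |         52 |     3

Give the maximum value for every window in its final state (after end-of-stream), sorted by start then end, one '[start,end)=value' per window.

[0,9)=9 [9,18)=9 [18,27)=6 [27,36)=1 [36,45)=7 [45,54)=6

i=0 t=1 v=6: → [0,9); WM=0
i=1 t=2 v=6: → [0,9); WM=1
i=2 t=5 v=9: → [0,9); WM=4
i=3 t=10 v=1: → [9,18); WM=9; [0,9) fires=9
i=4 t=16 v=9: → [9,18); WM=15
i=5 t=24 v=6: → [18,27); WM=23; [9,18) fires=9
i=6 t=34 v=1: → [27,36); WM=33; [18,27) fires=6
i=7 t=36 v=7: → [36,45); WM=35
i=8 t=39 v=5: → [36,45); WM=38; [27,36) fires=1
i=9 t=44 v=1: → [36,45); WM=43
i=10 t=37 v=1: DROP (t<43-0); WM=43
i=11 t=48 v=1: → [45,54); WM=47; [36,45) fires=7
i=12 t=50 v=6: → [45,54); WM=49
i=13 t=52 v=3: → [45,54); WM=51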